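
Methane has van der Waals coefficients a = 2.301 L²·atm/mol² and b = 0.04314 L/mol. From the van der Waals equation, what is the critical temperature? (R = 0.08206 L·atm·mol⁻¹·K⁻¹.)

T_c ≈ 192.6 K

For a van der Waals gas, T_c = 8a/(27Rb).
T_c = 8×2.301/(27×0.08206×0.04314) = 18.408/0.095582 = 192.6 K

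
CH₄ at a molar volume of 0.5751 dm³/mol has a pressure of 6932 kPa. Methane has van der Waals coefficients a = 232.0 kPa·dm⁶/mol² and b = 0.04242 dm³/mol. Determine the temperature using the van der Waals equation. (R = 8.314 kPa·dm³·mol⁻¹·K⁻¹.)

T = (P + a/V_m²)(V_m − b)/R
P + a/V_m² = 6932 + 232.0/(0.5751)² = 7633.5 kPa
V_m − b = 0.5751 − 0.04242 = 0.53268 dm³/mol
T = (7633.5)(0.53268)/8.314 = 489.1 K

T ≈ 489.1 K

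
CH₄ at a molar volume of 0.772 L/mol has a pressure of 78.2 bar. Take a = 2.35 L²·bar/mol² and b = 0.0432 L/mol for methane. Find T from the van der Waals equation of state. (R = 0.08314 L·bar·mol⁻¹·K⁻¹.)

T = (P + a/V_m²)(V_m − b)/R
P + a/V_m² = 78.2 + 2.35/(0.772)² = 82.143 bar
V_m − b = 0.772 − 0.0432 = 0.72880 L/mol
T = (82.143)(0.72880)/0.08314 = 720.1 K

T ≈ 720.1 K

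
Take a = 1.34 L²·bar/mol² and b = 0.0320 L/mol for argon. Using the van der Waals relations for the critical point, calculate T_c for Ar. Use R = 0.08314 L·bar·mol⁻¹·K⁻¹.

For a van der Waals gas, T_c = 8a/(27Rb).
T_c = 8×1.34/(27×0.08314×0.0320) = 10.720/0.071833 = 149.2 K

T_c ≈ 149.2 K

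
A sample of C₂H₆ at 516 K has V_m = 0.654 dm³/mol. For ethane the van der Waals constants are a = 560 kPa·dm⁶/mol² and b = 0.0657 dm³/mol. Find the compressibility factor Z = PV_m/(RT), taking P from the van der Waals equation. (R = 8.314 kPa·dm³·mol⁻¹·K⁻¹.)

Z ≈ 0.9121

P = RT/(V_m − b) − a/V_m² = (8.314)(516)/(0.654 − 0.0657) − 560/(0.654)²
  = 4290.0/0.58830 − 1309.3 = 7292.2 − 1309.3 = 5982.9 kPa
Z = PV_m/(RT) = (5982.9)(0.654)/((8.314)(516)) = 3912.8/4290.0 = 0.9121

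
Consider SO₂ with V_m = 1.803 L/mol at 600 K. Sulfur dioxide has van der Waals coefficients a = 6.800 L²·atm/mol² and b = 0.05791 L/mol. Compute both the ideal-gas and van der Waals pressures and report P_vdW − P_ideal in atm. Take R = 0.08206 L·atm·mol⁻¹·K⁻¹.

ΔP ≈ -1.186 atm

Ideal: P_ideal = RT/V_m = (0.08206)(600)/1.803 = 27.3078 atm
vdW: P = RT/(V_m − b) − a/V_m² = 49.2360/1.74509 − 6.800/3.25081 = 28.2140 − 2.09179 = 26.1222 atm
ΔP = 26.1222 − 27.3078 = -1.186 atm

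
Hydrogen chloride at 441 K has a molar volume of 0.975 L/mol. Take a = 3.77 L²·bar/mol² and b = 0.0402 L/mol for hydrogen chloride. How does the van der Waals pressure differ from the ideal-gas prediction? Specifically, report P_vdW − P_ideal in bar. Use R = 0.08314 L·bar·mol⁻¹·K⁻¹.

Ideal: P_ideal = RT/V_m = (0.08314)(441)/0.975 = 37.6049 bar
vdW: P = RT/(V_m − b) − a/V_m² = 36.6647/0.934800 − 3.77/0.950625 = 39.2220 − 3.96581 = 35.2562 bar
ΔP = 35.2562 − 37.6049 = -2.349 bar

ΔP ≈ -2.349 bar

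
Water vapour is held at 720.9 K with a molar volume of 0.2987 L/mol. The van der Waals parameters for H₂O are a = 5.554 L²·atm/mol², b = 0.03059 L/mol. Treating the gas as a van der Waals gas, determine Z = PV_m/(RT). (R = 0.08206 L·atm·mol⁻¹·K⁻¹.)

P = RT/(V_m − b) − a/V_m² = (0.08206)(720.9)/(0.2987 − 0.03059) − 5.554/(0.2987)²
  = 59.157/0.26811 − 62.249 = 220.64 − 62.249 = 158.39 atm
Z = PV_m/(RT) = (158.39)(0.2987)/((0.08206)(720.9)) = 47.311/59.157 = 0.7998

Z ≈ 0.7998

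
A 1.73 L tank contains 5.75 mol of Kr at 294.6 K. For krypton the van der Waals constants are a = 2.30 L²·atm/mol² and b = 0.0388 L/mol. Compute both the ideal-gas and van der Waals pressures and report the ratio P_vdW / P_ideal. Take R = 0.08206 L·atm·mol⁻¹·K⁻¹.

P_vdW / P_ideal ≈ 0.8318

Ideal: P_ideal = nRT/V = (5.75)(0.08206)(294.6)/1.73 = 80.3500 atm
vdW: P = nRT/(V − nb) − a n²/V² = 139.006/1.50690 − 76.0438/2.99290 = 92.2463 − 25.4081 = 66.8382 atm
Ratio = 66.8382/80.3500 = 0.8318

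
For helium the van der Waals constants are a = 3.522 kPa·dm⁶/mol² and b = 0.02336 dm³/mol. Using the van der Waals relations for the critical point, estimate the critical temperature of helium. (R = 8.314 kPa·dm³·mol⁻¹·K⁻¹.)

For a van der Waals gas, T_c = 8a/(27Rb).
T_c = 8×3.522/(27×8.314×0.02336) = 28.176/5.2438 = 5.373 K

T_c ≈ 5.373 K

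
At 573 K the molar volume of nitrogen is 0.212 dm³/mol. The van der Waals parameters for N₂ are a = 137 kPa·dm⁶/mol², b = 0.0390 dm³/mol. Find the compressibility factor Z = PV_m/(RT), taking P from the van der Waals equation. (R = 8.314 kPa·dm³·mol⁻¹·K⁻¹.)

P = RT/(V_m − b) − a/V_m² = (8.314)(573)/(0.212 − 0.0390) − 137/(0.212)²
  = 4763.9/0.17300 − 3048.2 = 27537 − 3048.2 = 24489 kPa
Z = PV_m/(RT) = (24489)(0.212)/((8.314)(573)) = 5191.7/4763.9 = 1.090

Z ≈ 1.090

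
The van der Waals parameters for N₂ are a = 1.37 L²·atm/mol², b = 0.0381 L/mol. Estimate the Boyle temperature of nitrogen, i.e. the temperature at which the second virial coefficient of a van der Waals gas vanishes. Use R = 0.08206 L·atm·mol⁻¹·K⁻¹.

For a van der Waals gas the second virial coefficient B₂ = b − a/(RT) vanishes at T_B = a/(Rb).
T_B = 1.37/(0.08206×0.0381) = 1.37/0.0031265 = 438.2 K

T_B ≈ 438.2 K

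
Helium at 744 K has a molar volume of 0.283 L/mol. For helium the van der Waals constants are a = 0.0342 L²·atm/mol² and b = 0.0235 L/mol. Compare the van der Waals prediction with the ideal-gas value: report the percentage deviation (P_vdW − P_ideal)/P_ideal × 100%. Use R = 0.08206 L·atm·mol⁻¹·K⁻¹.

Ideal: P_ideal = RT/V_m = (0.08206)(744)/0.283 = 215.734 atm
vdW: P = RT/(V_m − b) − a/V_m² = 61.0526/0.259500 − 0.0342/0.0800890 = 235.270 − 0.427025 = 234.843 atm
% deviation = (234.843 − 215.734)/215.734 × 100% = 8.86%

8.86 %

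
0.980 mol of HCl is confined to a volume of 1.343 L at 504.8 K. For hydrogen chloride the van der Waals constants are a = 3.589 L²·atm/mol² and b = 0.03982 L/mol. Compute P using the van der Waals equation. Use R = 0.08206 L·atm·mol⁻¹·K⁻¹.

P ≈ 29.22 atm

P = nRT/(V − nb) − a n²/V²
nRT/(V − nb) = (0.980)(0.08206)(504.8)/(1.343 − 0.980×0.03982) = 40.595/1.3040 = 31.131 atm
a n²/V² = (3.589)(0.980)²/(1.343)² = 1.9111 atm
P = 31.131 − 1.9111 = 29.22 atm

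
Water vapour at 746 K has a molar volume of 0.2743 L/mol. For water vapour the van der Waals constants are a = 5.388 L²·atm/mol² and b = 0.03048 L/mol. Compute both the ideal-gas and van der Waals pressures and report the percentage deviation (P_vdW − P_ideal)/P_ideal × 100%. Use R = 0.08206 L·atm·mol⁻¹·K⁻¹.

Ideal: P_ideal = RT/V_m = (0.08206)(746)/0.2743 = 223.174 atm
vdW: P = RT/(V_m − b) − a/V_m² = 61.2168/0.243820 − 5.388/0.0752405 = 251.074 − 71.6104 = 179.464 atm
% deviation = (179.464 − 223.174)/223.174 × 100% = -19.59%

-19.59 %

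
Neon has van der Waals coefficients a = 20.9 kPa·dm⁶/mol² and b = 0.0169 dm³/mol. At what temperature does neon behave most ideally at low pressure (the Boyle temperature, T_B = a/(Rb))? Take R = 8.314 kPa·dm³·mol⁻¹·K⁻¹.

For a van der Waals gas the second virial coefficient B₂ = b − a/(RT) vanishes at T_B = a/(Rb).
T_B = 20.9/(8.314×0.0169) = 20.9/0.14051 = 148.7 K

T_B ≈ 148.7 K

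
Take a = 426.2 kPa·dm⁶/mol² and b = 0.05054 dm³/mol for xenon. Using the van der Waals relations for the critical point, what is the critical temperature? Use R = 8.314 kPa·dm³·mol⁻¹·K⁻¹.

For a van der Waals gas, T_c = 8a/(27Rb).
T_c = 8×426.2/(27×8.314×0.05054) = 3409.6/11.345 = 300.5 K

T_c ≈ 300.5 K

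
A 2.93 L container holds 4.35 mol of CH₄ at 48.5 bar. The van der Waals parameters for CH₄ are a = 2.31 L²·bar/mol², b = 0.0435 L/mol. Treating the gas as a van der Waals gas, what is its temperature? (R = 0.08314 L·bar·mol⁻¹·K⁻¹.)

T ≈ 406.1 K

T = (P + a n²/V²)(V − nb)/(nR)
P + a n²/V² = 48.5 + (2.31)(4.35)²/(2.93)² = 53.592 bar
V − nb = 2.93 − (4.35)(0.0435) = 2.7408 L
T = (53.592)(2.7408)/((4.35)(0.08314)) = 406.1 K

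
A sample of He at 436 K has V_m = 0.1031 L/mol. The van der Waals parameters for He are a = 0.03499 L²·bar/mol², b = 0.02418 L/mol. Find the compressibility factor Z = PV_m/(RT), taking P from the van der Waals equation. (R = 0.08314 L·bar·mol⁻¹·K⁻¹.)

Z ≈ 1.297

P = RT/(V_m − b) − a/V_m² = (0.08314)(436)/(0.1031 − 0.02418) − 0.03499/(0.1031)²
  = 36.249/0.078920 − 3.2917 = 459.31 − 3.2917 = 456.02 bar
Z = PV_m/(RT) = (456.02)(0.1031)/((0.08314)(436)) = 47.016/36.249 = 1.297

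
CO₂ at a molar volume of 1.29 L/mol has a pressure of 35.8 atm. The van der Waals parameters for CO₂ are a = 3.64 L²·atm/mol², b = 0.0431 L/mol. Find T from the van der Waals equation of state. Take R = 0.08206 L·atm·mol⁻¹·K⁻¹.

T ≈ 577.2 K

T = (P + a/V_m²)(V_m − b)/R
P + a/V_m² = 35.8 + 3.64/(1.29)² = 37.987 atm
V_m − b = 1.29 − 0.0431 = 1.2469 L/mol
T = (37.987)(1.2469)/0.08206 = 577.2 K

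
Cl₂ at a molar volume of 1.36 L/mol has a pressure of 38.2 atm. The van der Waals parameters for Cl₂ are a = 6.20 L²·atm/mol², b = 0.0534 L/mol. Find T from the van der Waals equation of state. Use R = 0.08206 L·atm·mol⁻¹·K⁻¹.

T = (P + a/V_m²)(V_m − b)/R
P + a/V_m² = 38.2 + 6.20/(1.36)² = 41.552 atm
V_m − b = 1.36 − 0.0534 = 1.3066 L/mol
T = (41.552)(1.3066)/0.08206 = 661.6 K

T ≈ 661.6 K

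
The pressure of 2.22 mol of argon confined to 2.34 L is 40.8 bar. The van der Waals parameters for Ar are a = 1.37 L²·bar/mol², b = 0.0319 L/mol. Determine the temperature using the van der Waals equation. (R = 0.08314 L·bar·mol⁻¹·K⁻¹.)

T ≈ 516.8 K

T = (P + a n²/V²)(V − nb)/(nR)
P + a n²/V² = 40.8 + (1.37)(2.22)²/(2.34)² = 42.033 bar
V − nb = 2.34 − (2.22)(0.0319) = 2.2692 L
T = (42.033)(2.2692)/((2.22)(0.08314)) = 516.8 K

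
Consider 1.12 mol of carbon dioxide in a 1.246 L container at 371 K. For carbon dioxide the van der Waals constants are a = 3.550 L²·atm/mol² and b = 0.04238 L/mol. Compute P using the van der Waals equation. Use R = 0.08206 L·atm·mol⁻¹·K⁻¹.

P = nRT/(V − nb) − a n²/V²
nRT/(V − nb) = (1.12)(0.08206)(371)/(1.246 − 1.12×0.04238) = 34.098/1.1985 = 28.451 atm
a n²/V² = (3.550)(1.12)²/(1.246)² = 2.8683 atm
P = 28.451 − 2.8683 = 25.58 atm

P ≈ 25.58 atm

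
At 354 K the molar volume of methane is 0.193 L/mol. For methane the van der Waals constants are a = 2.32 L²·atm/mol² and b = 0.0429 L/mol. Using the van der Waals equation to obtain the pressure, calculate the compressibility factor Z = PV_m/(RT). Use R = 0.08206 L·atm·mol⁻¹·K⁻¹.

P = RT/(V_m − b) − a/V_m² = (0.08206)(354)/(0.193 − 0.0429) − 2.32/(0.193)²
  = 29.049/0.15010 − 62.284 = 193.53 − 62.284 = 131.25 atm
Z = PV_m/(RT) = (131.25)(0.193)/((0.08206)(354)) = 25.331/29.049 = 0.8720

Z ≈ 0.8720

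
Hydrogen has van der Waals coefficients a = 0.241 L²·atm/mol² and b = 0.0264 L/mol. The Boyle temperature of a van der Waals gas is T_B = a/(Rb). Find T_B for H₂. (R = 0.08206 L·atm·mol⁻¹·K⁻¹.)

For a van der Waals gas the second virial coefficient B₂ = b − a/(RT) vanishes at T_B = a/(Rb).
T_B = 0.241/(0.08206×0.0264) = 0.241/0.0021664 = 111.2 K

T_B ≈ 111.2 K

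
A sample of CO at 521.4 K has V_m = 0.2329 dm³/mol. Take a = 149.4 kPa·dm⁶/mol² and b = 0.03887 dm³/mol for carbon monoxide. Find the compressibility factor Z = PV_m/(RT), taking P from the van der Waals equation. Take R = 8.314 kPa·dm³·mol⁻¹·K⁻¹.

Z ≈ 1.052

P = RT/(V_m − b) − a/V_m² = (8.314)(521.4)/(0.2329 − 0.03887) − 149.4/(0.2329)²
  = 4334.9/0.19403 − 2754.3 = 22341 − 2754.3 = 19587 kPa
Z = PV_m/(RT) = (19587)(0.2329)/((8.314)(521.4)) = 4561.8/4334.9 = 1.052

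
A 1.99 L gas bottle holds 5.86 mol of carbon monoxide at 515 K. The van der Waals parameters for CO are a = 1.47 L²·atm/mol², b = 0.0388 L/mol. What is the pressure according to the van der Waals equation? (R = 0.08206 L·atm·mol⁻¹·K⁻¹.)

P ≈ 127.8 atm

P = nRT/(V − nb) − a n²/V²
nRT/(V − nb) = (5.86)(0.08206)(515)/(1.99 − 5.86×0.0388) = 247.65/1.7626 = 140.50 atm
a n²/V² = (1.47)(5.86)²/(1.99)² = 12.747 atm
P = 140.50 − 12.747 = 127.8 atm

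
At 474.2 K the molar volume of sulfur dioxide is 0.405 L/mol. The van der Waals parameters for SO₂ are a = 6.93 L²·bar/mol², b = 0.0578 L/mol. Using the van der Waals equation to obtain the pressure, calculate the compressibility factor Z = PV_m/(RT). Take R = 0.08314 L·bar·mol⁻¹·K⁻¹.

P = RT/(V_m − b) − a/V_m² = (0.08314)(474.2)/(0.405 − 0.0578) − 6.93/(0.405)²
  = 39.425/0.34720 − 42.250 = 113.55 − 42.250 = 71.30 bar
Z = PV_m/(RT) = (71.30)(0.405)/((0.08314)(474.2)) = 28.877/39.425 = 0.7325

Z ≈ 0.7325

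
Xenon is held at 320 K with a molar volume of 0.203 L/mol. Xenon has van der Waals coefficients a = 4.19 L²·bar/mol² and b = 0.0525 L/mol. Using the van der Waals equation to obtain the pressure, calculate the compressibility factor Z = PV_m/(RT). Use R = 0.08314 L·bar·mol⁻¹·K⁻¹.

Z ≈ 0.5730

P = RT/(V_m − b) − a/V_m² = (0.08314)(320)/(0.203 − 0.0525) − 4.19/(0.203)²
  = 26.605/0.15050 − 101.68 = 176.78 − 101.68 = 75.10 bar
Z = PV_m/(RT) = (75.10)(0.203)/((0.08314)(320)) = 15.245/26.605 = 0.5730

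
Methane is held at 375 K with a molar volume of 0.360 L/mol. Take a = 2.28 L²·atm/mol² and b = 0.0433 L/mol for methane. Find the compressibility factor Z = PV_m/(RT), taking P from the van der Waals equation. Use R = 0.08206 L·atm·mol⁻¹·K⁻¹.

P = RT/(V_m − b) − a/V_m² = (0.08206)(375)/(0.360 − 0.0433) − 2.28/(0.360)²
  = 30.773/0.31670 − 17.593 = 97.168 − 17.593 = 79.575 atm
Z = PV_m/(RT) = (79.575)(0.360)/((0.08206)(375)) = 28.647/30.773 = 0.9309

Z ≈ 0.9309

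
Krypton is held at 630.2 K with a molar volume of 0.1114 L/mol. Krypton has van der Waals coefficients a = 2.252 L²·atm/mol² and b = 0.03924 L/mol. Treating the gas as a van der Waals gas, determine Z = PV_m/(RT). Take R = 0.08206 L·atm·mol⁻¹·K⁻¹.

Z ≈ 1.153

P = RT/(V_m − b) − a/V_m² = (0.08206)(630.2)/(0.1114 − 0.03924) − 2.252/(0.1114)²
  = 51.714/0.072160 − 181.47 = 716.66 − 181.47 = 535.19 atm
Z = PV_m/(RT) = (535.19)(0.1114)/((0.08206)(630.2)) = 59.620/51.714 = 1.153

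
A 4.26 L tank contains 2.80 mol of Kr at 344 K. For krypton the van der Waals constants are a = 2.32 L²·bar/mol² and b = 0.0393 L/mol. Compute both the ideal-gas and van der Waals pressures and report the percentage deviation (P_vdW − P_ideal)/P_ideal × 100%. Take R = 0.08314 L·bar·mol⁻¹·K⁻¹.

Ideal: P_ideal = nRT/V = (2.80)(0.08314)(344)/4.26 = 18.7982 bar
vdW: P = nRT/(V − nb) − a n²/V² = 80.0804/4.14996 − 18.1888/18.1476 = 19.2967 − 1.00227 = 18.2944 bar
% deviation = (18.2944 − 18.7982)/18.7982 × 100% = -2.68%

-2.68 %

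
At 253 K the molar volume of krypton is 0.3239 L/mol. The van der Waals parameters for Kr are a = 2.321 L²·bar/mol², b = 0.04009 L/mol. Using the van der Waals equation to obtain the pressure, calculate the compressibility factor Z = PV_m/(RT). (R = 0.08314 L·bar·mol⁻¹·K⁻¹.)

Z ≈ 0.8006

P = RT/(V_m − b) − a/V_m² = (0.08314)(253)/(0.3239 − 0.04009) − 2.321/(0.3239)²
  = 21.034/0.28381 − 22.123 = 74.113 − 22.123 = 51.990 bar
Z = PV_m/(RT) = (51.990)(0.3239)/((0.08314)(253)) = 16.840/21.034 = 0.8006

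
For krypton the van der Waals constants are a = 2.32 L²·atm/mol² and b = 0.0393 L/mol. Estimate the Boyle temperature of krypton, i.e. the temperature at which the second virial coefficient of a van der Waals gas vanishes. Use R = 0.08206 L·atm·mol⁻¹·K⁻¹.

For a van der Waals gas the second virial coefficient B₂ = b − a/(RT) vanishes at T_B = a/(Rb).
T_B = 2.32/(0.08206×0.0393) = 2.32/0.0032250 = 719.4 K

T_B ≈ 719.4 K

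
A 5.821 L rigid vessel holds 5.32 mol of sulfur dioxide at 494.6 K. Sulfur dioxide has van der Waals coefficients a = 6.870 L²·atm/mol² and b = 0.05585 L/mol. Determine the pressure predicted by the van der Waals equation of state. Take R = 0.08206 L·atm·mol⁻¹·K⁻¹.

P ≈ 33.35 atm

P = nRT/(V − nb) − a n²/V²
nRT/(V − nb) = (5.32)(0.08206)(494.6)/(5.821 − 5.32×0.05585) = 215.92/5.5239 = 39.088 atm
a n²/V² = (6.870)(5.32)²/(5.821)² = 5.7383 atm
P = 39.088 − 5.7383 = 33.35 atm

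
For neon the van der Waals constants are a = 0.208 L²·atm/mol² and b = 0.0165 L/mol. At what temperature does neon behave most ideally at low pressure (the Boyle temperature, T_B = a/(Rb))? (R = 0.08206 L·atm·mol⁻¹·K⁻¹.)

T_B ≈ 153.6 K

For a van der Waals gas the second virial coefficient B₂ = b − a/(RT) vanishes at T_B = a/(Rb).
T_B = 0.208/(0.08206×0.0165) = 0.208/0.0013540 = 153.6 K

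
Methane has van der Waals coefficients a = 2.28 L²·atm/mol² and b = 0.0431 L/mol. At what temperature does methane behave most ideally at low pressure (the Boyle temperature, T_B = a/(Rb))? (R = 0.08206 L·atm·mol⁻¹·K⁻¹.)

For a van der Waals gas the second virial coefficient B₂ = b − a/(RT) vanishes at T_B = a/(Rb).
T_B = 2.28/(0.08206×0.0431) = 2.28/0.0035368 = 644.7 K

T_B ≈ 644.7 K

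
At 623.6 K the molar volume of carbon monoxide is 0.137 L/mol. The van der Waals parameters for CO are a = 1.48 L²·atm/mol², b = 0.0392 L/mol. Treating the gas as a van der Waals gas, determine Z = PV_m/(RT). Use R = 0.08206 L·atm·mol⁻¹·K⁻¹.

P = RT/(V_m − b) − a/V_m² = (0.08206)(623.6)/(0.137 − 0.0392) − 1.48/(0.137)²
  = 51.173/0.097800 − 78.853 = 523.24 − 78.853 = 444.39 atm
Z = PV_m/(RT) = (444.39)(0.137)/((0.08206)(623.6)) = 60.881/51.173 = 1.190

Z ≈ 1.190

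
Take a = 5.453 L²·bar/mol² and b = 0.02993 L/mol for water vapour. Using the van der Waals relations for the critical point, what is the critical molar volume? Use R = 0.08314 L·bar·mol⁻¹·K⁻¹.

For a van der Waals gas, V_m,c = 3b.
V_m,c = 3×0.02993 = 0.08979 L/mol

V_m,c ≈ 0.08979 L/mol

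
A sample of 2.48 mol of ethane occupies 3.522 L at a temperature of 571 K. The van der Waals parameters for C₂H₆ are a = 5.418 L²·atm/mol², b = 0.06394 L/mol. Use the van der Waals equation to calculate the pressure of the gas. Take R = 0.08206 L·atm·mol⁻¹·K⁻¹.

P = nRT/(V − nb) − a n²/V²
nRT/(V − nb) = (2.48)(0.08206)(571)/(3.522 − 2.48×0.06394) = 116.20/3.3634 = 34.548 atm
a n²/V² = (5.418)(2.48)²/(3.522)² = 2.6864 atm
P = 34.548 − 2.6864 = 31.86 atm

P ≈ 31.86 atm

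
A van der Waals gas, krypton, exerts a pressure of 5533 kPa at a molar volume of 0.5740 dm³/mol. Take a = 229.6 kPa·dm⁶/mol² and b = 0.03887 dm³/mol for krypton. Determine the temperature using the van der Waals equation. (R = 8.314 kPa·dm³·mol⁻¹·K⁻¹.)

T = (P + a/V_m²)(V_m − b)/R
P + a/V_m² = 5533 + 229.6/(0.5740)² = 6229.9 kPa
V_m − b = 0.5740 − 0.03887 = 0.53513 dm³/mol
T = (6229.9)(0.53513)/8.314 = 401.0 K

T ≈ 401.0 K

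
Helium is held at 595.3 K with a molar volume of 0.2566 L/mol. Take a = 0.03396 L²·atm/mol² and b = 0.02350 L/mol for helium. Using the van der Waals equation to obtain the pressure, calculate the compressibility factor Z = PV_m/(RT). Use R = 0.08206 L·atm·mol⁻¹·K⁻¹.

P = RT/(V_m − b) − a/V_m² = (0.08206)(595.3)/(0.2566 − 0.02350) − 0.03396/(0.2566)²
  = 48.850/0.23310 − 0.51577 = 209.57 − 0.51577 = 209.05 atm
Z = PV_m/(RT) = (209.05)(0.2566)/((0.08206)(595.3)) = 53.642/48.850 = 1.098

Z ≈ 1.098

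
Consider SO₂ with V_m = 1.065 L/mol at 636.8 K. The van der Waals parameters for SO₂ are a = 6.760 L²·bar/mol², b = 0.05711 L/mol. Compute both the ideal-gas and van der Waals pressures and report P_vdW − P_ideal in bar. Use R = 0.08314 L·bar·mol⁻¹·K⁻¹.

ΔP ≈ -3.143 bar

Ideal: P_ideal = RT/V_m = (0.08314)(636.8)/1.065 = 49.7123 bar
vdW: P = RT/(V_m − b) − a/V_m² = 52.9436/1.00789 − 6.760/1.13423 = 52.5291 − 5.95999 = 46.5691 bar
ΔP = 46.5691 − 49.7123 = -3.143 bar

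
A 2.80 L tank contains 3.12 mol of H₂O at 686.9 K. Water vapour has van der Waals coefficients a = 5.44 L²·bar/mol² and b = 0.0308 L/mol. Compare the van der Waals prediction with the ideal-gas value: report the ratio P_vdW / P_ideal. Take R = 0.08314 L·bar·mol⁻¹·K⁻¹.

Ideal: P_ideal = nRT/V = (3.12)(0.08314)(686.9)/2.80 = 63.6356 bar
vdW: P = nRT/(V − nb) − a n²/V² = 178.180/2.70390 − 52.9551/7.84000 = 65.8974 − 6.75448 = 59.1429 bar
Ratio = 59.1429/63.6356 = 0.9294

P_vdW / P_ideal ≈ 0.9294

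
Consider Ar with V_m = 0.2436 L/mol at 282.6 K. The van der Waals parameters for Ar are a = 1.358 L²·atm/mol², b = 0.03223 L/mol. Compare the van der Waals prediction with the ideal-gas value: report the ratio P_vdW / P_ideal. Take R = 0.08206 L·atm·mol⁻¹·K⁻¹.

Ideal: P_ideal = RT/V_m = (0.08206)(282.6)/0.2436 = 95.1977 atm
vdW: P = RT/(V_m − b) − a/V_m² = 23.1902/0.211370 − 1.358/0.0593410 = 109.714 − 22.8847 = 86.829 atm
Ratio = 86.829/95.1977 = 0.9121

P_vdW / P_ideal ≈ 0.9121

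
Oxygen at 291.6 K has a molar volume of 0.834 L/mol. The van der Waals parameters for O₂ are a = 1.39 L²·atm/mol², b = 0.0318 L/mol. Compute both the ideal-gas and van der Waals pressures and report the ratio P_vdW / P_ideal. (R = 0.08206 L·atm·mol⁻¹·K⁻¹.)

P_vdW / P_ideal ≈ 0.9700

Ideal: P_ideal = RT/V_m = (0.08206)(291.6)/0.834 = 28.6915 atm
vdW: P = RT/(V_m − b) − a/V_m² = 23.9287/0.802200 − 1.39/0.695556 = 29.8288 − 1.99840 = 27.8304 atm
Ratio = 27.8304/28.6915 = 0.9700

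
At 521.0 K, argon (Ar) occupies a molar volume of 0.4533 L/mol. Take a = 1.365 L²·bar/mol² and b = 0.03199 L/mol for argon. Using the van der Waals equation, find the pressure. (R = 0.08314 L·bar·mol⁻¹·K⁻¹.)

P ≈ 96.17 bar

P = RT/(V_m − b) − a/V_m²
RT/(V_m − b) = (0.08314)(521.0)/(0.4533 − 0.03199) = 43.316/0.42131 = 102.81 bar
a/V_m² = 1.365/(0.4533)² = 6.6430 bar
P = 102.81 − 6.6430 = 96.17 bar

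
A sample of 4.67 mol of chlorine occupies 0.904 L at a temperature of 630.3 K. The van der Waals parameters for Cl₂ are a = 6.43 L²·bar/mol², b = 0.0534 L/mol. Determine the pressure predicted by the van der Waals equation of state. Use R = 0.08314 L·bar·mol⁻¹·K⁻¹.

P = nRT/(V − nb) − a n²/V²
nRT/(V − nb) = (4.67)(0.08314)(630.3)/(0.904 − 4.67×0.0534) = 244.72/0.65462 = 373.84 bar
a n²/V² = (6.43)(4.67)²/(0.904)² = 171.60 bar
P = 373.84 − 171.60 = 202.2 bar

P ≈ 202.2 bar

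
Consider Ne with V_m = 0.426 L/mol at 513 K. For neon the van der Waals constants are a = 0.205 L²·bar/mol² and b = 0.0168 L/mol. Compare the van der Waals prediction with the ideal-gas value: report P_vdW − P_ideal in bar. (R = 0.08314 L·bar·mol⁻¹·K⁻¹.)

ΔP ≈ 2.98 bar

Ideal: P_ideal = RT/V_m = (0.08314)(513)/0.426 = 100.119 bar
vdW: P = RT/(V_m − b) − a/V_m² = 42.6508/0.409200 − 0.205/0.181476 = 104.230 − 1.12963 = 103.100 bar
ΔP = 103.100 − 100.119 = 2.98 bar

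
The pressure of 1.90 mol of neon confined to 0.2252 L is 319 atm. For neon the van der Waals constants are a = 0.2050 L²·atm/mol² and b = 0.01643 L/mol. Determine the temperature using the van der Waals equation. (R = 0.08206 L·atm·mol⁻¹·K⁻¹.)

T = (P + a n²/V²)(V − nb)/(nR)
P + a n²/V² = 319 + (0.2050)(1.90)²/(0.2252)² = 333.59 atm
V − nb = 0.2252 − (1.90)(0.01643) = 0.19398 L
T = (333.59)(0.19398)/((1.90)(0.08206)) = 415.0 K

T ≈ 415.0 K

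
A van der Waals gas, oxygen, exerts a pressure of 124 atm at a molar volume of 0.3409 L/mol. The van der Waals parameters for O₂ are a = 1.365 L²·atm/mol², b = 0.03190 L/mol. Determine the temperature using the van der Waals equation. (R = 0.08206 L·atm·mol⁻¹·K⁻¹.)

T ≈ 511.2 K

T = (P + a/V_m²)(V_m − b)/R
P + a/V_m² = 124 + 1.365/(0.3409)² = 135.75 atm
V_m − b = 0.3409 − 0.03190 = 0.30900 L/mol
T = (135.75)(0.30900)/0.08206 = 511.2 K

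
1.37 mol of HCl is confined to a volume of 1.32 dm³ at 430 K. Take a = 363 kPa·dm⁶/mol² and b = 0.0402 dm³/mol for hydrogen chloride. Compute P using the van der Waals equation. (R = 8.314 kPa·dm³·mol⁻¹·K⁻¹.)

P ≈ 3481 kPa

P = nRT/(V − nb) − a n²/V²
nRT/(V − nb) = (1.37)(8.314)(430)/(1.32 − 1.37×0.0402) = 4897.8/1.2649 = 3872.1 kPa
a n²/V² = (363)(1.37)²/(1.32)² = 391.02 kPa
P = 3872.1 − 391.02 = 3481 kPa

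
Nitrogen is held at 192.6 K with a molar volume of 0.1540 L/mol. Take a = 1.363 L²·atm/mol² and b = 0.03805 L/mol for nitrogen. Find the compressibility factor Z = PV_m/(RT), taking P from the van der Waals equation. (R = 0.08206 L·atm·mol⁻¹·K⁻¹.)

P = RT/(V_m − b) − a/V_m² = (0.08206)(192.6)/(0.1540 − 0.03805) − 1.363/(0.1540)²
  = 15.805/0.11595 − 57.472 = 136.31 − 57.472 = 78.84 atm
Z = PV_m/(RT) = (78.84)(0.1540)/((0.08206)(192.6)) = 12.141/15.805 = 0.7682

Z ≈ 0.7682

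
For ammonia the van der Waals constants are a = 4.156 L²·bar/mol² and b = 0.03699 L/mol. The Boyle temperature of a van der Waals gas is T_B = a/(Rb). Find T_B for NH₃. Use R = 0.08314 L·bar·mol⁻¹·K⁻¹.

T_B ≈ 1351 K

For a van der Waals gas the second virial coefficient B₂ = b − a/(RT) vanishes at T_B = a/(Rb).
T_B = 4.156/(0.08314×0.03699) = 4.156/0.0030753 = 1351 K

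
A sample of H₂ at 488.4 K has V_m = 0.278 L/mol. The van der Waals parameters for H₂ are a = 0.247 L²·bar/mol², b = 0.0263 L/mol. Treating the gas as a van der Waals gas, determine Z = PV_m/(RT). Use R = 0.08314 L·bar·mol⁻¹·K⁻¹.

P = RT/(V_m − b) − a/V_m² = (0.08314)(488.4)/(0.278 − 0.0263) − 0.247/(0.278)²
  = 40.606/0.25170 − 3.1960 = 161.33 − 3.1960 = 158.13 bar
Z = PV_m/(RT) = (158.13)(0.278)/((0.08314)(488.4)) = 43.960/40.606 = 1.083

Z ≈ 1.083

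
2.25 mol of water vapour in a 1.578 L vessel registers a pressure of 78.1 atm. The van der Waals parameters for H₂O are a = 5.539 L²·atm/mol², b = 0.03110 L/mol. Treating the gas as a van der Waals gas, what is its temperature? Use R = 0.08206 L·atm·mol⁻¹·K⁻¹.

T ≈ 729.9 K

T = (P + a n²/V²)(V − nb)/(nR)
P + a n²/V² = 78.1 + (5.539)(2.25)²/(1.578)² = 89.361 atm
V − nb = 1.578 − (2.25)(0.03110) = 1.5080 L
T = (89.361)(1.5080)/((2.25)(0.08206)) = 729.9 K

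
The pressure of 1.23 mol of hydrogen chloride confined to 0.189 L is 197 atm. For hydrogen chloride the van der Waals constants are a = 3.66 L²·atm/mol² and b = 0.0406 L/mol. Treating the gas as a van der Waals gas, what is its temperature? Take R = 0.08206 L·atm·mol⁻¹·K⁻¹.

T ≈ 485.0 K

T = (P + a n²/V²)(V − nb)/(nR)
P + a n²/V² = 197 + (3.66)(1.23)²/(0.189)² = 352.01 atm
V − nb = 0.189 − (1.23)(0.0406) = 0.13906 L
T = (352.01)(0.13906)/((1.23)(0.08206)) = 485.0 K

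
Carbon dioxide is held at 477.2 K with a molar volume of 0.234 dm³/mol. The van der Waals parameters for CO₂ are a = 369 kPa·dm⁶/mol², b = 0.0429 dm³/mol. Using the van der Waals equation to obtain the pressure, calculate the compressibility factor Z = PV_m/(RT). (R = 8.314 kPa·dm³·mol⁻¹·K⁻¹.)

Z ≈ 0.8270

P = RT/(V_m − b) − a/V_m² = (8.314)(477.2)/(0.234 − 0.0429) − 369/(0.234)²
  = 3967.4/0.19110 − 6739.0 = 20761 − 6739.0 = 14022 kPa
Z = PV_m/(RT) = (14022)(0.234)/((8.314)(477.2)) = 3281.1/3967.4 = 0.8270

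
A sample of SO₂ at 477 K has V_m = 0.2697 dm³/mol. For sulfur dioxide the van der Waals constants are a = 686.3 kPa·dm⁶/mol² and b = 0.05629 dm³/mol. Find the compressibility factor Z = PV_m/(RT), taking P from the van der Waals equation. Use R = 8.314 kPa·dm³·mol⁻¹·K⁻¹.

P = RT/(V_m − b) − a/V_m² = (8.314)(477)/(0.2697 − 0.05629) − 686.3/(0.2697)²
  = 3965.8/0.21341 − 9435.2 = 18583 − 9435.2 = 9148 kPa
Z = PV_m/(RT) = (9148)(0.2697)/((8.314)(477)) = 2467.2/3965.8 = 0.6221

Z ≈ 0.6221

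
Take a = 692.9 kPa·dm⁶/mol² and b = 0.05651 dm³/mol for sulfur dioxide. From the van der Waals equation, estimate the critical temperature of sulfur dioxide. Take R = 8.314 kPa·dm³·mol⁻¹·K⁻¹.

For a van der Waals gas, T_c = 8a/(27Rb).
T_c = 8×692.9/(27×8.314×0.05651) = 5543.2/12.685 = 437.0 K

T_c ≈ 437.0 K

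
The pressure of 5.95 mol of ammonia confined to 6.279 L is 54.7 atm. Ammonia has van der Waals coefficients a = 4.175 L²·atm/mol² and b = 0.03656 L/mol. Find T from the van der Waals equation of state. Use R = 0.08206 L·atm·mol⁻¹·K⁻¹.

T ≈ 725.6 K

T = (P + a n²/V²)(V − nb)/(nR)
P + a n²/V² = 54.7 + (4.175)(5.95)²/(6.279)² = 58.449 atm
V − nb = 6.279 − (5.95)(0.03656) = 6.0615 L
T = (58.449)(6.0615)/((5.95)(0.08206)) = 725.6 K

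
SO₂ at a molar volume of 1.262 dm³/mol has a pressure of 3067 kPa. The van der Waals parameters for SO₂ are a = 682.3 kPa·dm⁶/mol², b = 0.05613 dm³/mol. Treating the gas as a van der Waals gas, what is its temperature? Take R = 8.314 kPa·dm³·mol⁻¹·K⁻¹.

T ≈ 507.0 K

T = (P + a/V_m²)(V_m − b)/R
P + a/V_m² = 3067 + 682.3/(1.262)² = 3495.4 kPa
V_m − b = 1.262 − 0.05613 = 1.2059 dm³/mol
T = (3495.4)(1.2059)/8.314 = 507.0 K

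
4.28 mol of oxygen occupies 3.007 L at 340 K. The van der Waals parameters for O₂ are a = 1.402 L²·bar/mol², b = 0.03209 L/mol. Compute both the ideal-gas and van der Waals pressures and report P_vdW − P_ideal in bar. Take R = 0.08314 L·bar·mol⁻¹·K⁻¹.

ΔP ≈ -0.915 bar

Ideal: P_ideal = nRT/V = (4.28)(0.08314)(340)/3.007 = 40.2346 bar
vdW: P = nRT/(V − nb) − a n²/V² = 120.985/2.86965 − 25.6824/9.04205 = 42.1602 − 2.84033 = 39.3199 bar
ΔP = 39.3199 − 40.2346 = -0.915 bar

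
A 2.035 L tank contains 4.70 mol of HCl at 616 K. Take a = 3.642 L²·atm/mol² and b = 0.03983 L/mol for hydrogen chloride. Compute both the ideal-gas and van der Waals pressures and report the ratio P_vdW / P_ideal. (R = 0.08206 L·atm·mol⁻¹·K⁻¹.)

Ideal: P_ideal = nRT/V = (4.70)(0.08206)(616)/2.035 = 116.747 atm
vdW: P = nRT/(V − nb) − a n²/V² = 237.580/1.84780 − 80.4518/4.14123 = 128.575 − 19.4270 = 109.148 atm
Ratio = 109.148/116.747 = 0.9349

P_vdW / P_ideal ≈ 0.9349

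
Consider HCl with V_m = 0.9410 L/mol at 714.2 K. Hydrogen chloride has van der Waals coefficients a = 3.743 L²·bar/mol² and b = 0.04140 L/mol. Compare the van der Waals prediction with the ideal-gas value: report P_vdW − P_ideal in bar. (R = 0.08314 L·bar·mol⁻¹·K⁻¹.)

Ideal: P_ideal = RT/V_m = (0.08314)(714.2)/0.9410 = 63.1016 bar
vdW: P = RT/(V_m − b) − a/V_m² = 59.3786/0.899600 − 3.743/0.885481 = 66.0056 − 4.22708 = 61.7785 bar
ΔP = 61.7785 − 63.1016 = -1.323 bar

ΔP ≈ -1.323 bar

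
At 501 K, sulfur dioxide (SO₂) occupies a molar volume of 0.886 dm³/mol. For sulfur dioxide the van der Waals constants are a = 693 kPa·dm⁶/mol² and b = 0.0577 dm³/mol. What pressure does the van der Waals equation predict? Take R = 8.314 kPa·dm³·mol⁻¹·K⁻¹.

P = RT/(V_m − b) − a/V_m²
RT/(V_m − b) = (8.314)(501)/(0.886 − 0.0577) = 4165.3/0.82830 = 5028.7 kPa
a/V_m² = 693/(0.886)² = 882.81 kPa
P = 5028.7 − 882.81 = 4146 kPa

P ≈ 4146 kPa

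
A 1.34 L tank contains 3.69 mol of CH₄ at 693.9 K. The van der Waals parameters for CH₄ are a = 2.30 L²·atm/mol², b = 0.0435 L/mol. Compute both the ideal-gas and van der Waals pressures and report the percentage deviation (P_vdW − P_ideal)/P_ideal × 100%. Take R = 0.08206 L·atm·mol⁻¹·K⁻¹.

2.49 %

Ideal: P_ideal = nRT/V = (3.69)(0.08206)(693.9)/1.34 = 156.801 atm
vdW: P = nRT/(V − nb) − a n²/V² = 210.114/1.17949 − 31.3170/1.79560 = 178.140 − 17.4410 = 160.699 atm
% deviation = (160.699 − 156.801)/156.801 × 100% = 2.49%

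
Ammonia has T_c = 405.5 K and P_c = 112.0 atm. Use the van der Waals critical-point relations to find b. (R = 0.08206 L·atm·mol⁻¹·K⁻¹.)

b ≈ 0.03714 L/mol

From T_c = 8a/(27Rb) and P_c = a/(27b²): b = R T_c/(8 P_c).
b = (0.08206)(405.5)/(8×112.0) = 33.275/896.00 = 0.03714 L/mol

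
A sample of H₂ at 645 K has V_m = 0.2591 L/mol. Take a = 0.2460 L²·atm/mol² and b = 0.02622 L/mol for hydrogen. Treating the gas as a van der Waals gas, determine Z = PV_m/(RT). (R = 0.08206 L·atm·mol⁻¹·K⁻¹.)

P = RT/(V_m − b) − a/V_m² = (0.08206)(645)/(0.2591 − 0.02622) − 0.2460/(0.2591)²
  = 52.929/0.23288 − 3.6644 = 227.28 − 3.6644 = 223.62 atm
Z = PV_m/(RT) = (223.62)(0.2591)/((0.08206)(645)) = 57.940/52.929 = 1.095

Z ≈ 1.095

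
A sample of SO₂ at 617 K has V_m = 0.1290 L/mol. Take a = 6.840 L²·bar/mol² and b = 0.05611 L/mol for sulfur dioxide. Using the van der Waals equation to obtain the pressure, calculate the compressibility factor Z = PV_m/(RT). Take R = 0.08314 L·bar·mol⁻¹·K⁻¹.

P = RT/(V_m − b) − a/V_m² = (0.08314)(617)/(0.1290 − 0.05611) − 6.840/(0.1290)²
  = 51.297/0.072890 − 411.03 = 703.76 − 411.03 = 292.73 bar
Z = PV_m/(RT) = (292.73)(0.1290)/((0.08314)(617)) = 37.762/51.297 = 0.7361

Z ≈ 0.7361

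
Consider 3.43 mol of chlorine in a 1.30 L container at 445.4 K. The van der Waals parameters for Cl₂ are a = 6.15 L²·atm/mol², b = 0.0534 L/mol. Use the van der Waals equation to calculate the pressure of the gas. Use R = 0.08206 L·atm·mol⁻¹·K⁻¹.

P = nRT/(V − nb) − a n²/V²
nRT/(V − nb) = (3.43)(0.08206)(445.4)/(1.30 − 3.43×0.0534) = 125.36/1.1168 = 112.25 atm
a n²/V² = (6.15)(3.43)²/(1.30)² = 42.813 atm
P = 112.25 − 42.813 = 69.44 atm

P ≈ 69.44 atm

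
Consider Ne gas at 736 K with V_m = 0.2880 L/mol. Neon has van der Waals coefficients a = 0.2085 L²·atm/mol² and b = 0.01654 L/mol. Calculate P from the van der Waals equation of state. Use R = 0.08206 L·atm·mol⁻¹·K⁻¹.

P = RT/(V_m − b) − a/V_m²
RT/(V_m − b) = (0.08206)(736)/(0.2880 − 0.01654) = 60.396/0.27146 = 222.49 atm
a/V_m² = 0.2085/(0.2880)² = 2.5137 atm
P = 222.49 − 2.5137 = 220.0 atm

P ≈ 220.0 atm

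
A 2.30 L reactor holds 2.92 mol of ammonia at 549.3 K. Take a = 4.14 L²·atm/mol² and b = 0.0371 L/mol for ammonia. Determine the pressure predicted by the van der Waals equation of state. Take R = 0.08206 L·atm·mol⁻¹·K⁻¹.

P ≈ 53.38 atm

P = nRT/(V − nb) − a n²/V²
nRT/(V − nb) = (2.92)(0.08206)(549.3)/(2.30 − 2.92×0.0371) = 131.62/2.1917 = 60.054 atm
a n²/V² = (4.14)(2.92)²/(2.30)² = 6.6728 atm
P = 60.054 − 6.6728 = 53.38 atm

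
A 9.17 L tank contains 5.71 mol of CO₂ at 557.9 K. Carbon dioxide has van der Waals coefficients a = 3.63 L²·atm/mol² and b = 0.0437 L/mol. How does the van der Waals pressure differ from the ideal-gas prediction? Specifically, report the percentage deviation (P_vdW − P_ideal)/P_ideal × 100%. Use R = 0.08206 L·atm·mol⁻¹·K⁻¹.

-2.14 %

Ideal: P_ideal = nRT/V = (5.71)(0.08206)(557.9)/9.17 = 28.5072 atm
vdW: P = nRT/(V − nb) − a n²/V² = 261.411/8.92047 − 118.353/84.0889 = 29.3046 − 1.40747 = 27.8971 atm
% deviation = (27.8971 − 28.5072)/28.5072 × 100% = -2.14%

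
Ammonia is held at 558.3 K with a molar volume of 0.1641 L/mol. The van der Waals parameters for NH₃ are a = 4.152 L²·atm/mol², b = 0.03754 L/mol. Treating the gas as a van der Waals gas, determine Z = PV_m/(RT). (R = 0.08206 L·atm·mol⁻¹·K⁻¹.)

Z ≈ 0.7444

P = RT/(V_m − b) − a/V_m² = (0.08206)(558.3)/(0.1641 − 0.03754) − 4.152/(0.1641)²
  = 45.814/0.12656 − 154.18 = 361.99 − 154.18 = 207.81 atm
Z = PV_m/(RT) = (207.81)(0.1641)/((0.08206)(558.3)) = 34.102/45.814 = 0.7444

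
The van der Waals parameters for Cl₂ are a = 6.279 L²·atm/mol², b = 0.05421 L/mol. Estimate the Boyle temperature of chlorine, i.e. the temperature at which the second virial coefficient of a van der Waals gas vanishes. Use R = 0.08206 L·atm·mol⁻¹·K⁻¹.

T_B ≈ 1411 K

For a van der Waals gas the second virial coefficient B₂ = b − a/(RT) vanishes at T_B = a/(Rb).
T_B = 6.279/(0.08206×0.05421) = 6.279/0.0044485 = 1411 K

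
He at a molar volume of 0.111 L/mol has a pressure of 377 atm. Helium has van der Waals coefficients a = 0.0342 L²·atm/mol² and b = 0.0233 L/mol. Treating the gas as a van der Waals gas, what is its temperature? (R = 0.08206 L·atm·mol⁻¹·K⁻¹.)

T ≈ 405.9 K

T = (P + a/V_m²)(V_m − b)/R
P + a/V_m² = 377 + 0.0342/(0.111)² = 379.78 atm
V_m − b = 0.111 − 0.0233 = 0.087700 L/mol
T = (379.78)(0.087700)/0.08206 = 405.9 K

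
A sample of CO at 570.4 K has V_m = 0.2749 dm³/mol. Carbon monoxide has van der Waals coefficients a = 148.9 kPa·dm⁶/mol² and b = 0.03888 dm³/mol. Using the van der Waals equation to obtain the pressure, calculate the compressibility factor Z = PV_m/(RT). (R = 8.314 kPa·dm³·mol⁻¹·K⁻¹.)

P = RT/(V_m − b) − a/V_m² = (8.314)(570.4)/(0.2749 − 0.03888) − 148.9/(0.2749)²
  = 4742.3/0.23602 − 1970.4 = 20093 − 1970.4 = 18123 kPa
Z = PV_m/(RT) = (18123)(0.2749)/((8.314)(570.4)) = 4982.0/4742.3 = 1.051

Z ≈ 1.051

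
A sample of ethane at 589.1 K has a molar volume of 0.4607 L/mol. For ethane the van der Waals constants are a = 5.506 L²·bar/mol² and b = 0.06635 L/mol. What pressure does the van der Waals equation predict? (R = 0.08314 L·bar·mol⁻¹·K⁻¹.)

P ≈ 98.26 bar

P = RT/(V_m − b) − a/V_m²
RT/(V_m − b) = (0.08314)(589.1)/(0.4607 − 0.06635) = 48.978/0.39435 = 124.20 bar
a/V_m² = 5.506/(0.4607)² = 25.942 bar
P = 124.20 − 25.942 = 98.26 bar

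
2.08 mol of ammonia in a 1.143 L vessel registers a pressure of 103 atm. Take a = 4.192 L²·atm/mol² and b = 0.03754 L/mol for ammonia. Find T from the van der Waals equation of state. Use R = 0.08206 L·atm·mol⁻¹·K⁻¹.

T = (P + a n²/V²)(V − nb)/(nR)
P + a n²/V² = 103 + (4.192)(2.08)²/(1.143)² = 116.88 atm
V − nb = 1.143 − (2.08)(0.03754) = 1.0649 L
T = (116.88)(1.0649)/((2.08)(0.08206)) = 729.2 K

T ≈ 729.2 K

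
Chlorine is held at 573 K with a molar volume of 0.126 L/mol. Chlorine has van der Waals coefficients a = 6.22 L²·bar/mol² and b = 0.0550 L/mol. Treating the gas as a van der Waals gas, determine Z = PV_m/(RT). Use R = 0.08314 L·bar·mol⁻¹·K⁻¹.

Z ≈ 0.7384

P = RT/(V_m − b) − a/V_m² = (0.08314)(573)/(0.126 − 0.0550) − 6.22/(0.126)²
  = 47.639/0.071000 − 391.79 = 670.97 − 391.79 = 279.18 bar
Z = PV_m/(RT) = (279.18)(0.126)/((0.08314)(573)) = 35.177/47.639 = 0.7384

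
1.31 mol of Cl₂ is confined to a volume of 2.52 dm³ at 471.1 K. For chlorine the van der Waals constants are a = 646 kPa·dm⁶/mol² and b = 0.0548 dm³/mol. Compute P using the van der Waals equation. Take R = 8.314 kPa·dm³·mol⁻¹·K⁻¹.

P = nRT/(V − nb) − a n²/V²
nRT/(V − nb) = (1.31)(8.314)(471.1)/(2.52 − 1.31×0.0548) = 5130.9/2.4482 = 2095.8 kPa
a n²/V² = (646)(1.31)²/(2.52)² = 174.57 kPa
P = 2095.8 − 174.57 = 1921 kPa

P ≈ 1921 kPa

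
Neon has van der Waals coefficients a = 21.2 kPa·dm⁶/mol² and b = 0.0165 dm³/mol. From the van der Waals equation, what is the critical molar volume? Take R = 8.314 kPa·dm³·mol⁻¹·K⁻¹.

V_m,c ≈ 0.04950 dm³/mol

For a van der Waals gas, V_m,c = 3b.
V_m,c = 3×0.0165 = 0.04950 dm³/mol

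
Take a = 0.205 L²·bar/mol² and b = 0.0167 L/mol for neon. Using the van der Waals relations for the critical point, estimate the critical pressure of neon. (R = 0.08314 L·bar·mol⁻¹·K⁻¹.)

For a van der Waals gas, P_c = a/(27b²).
P_c = 0.205/(27×(0.0167)²) = 0.205/0.0075300 = 27.22 bar

P_c ≈ 27.22 bar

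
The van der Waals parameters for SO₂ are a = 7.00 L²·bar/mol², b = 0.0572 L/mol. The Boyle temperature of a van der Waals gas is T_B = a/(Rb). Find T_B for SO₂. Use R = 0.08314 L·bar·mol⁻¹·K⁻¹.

T_B ≈ 1472 K

For a van der Waals gas the second virial coefficient B₂ = b − a/(RT) vanishes at T_B = a/(Rb).
T_B = 7.00/(0.08314×0.0572) = 7.00/0.0047556 = 1472 K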